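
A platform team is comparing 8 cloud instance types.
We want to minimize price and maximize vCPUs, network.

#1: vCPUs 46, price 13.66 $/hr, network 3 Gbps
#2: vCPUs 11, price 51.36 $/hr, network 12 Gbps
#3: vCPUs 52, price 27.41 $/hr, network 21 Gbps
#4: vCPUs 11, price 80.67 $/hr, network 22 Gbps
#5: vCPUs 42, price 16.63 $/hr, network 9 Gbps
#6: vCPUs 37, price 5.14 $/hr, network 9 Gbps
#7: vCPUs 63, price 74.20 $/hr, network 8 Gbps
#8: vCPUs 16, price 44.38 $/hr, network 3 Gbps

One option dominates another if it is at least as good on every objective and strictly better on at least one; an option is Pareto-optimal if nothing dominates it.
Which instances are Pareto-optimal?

#1: not dominated.
#2: dominated by #3 (vCPUs 52≥11, price 27.41≤51.36, network 21≥12).
#3: not dominated.
#4: not dominated (best network).
#5: not dominated.
#6: not dominated (best price).
#7: not dominated (best vCPUs).
#8: dominated by #1 (vCPUs 46≥16, price 13.66≤44.38, network 3≥3).

#1, #3, #4, #5, #6, #7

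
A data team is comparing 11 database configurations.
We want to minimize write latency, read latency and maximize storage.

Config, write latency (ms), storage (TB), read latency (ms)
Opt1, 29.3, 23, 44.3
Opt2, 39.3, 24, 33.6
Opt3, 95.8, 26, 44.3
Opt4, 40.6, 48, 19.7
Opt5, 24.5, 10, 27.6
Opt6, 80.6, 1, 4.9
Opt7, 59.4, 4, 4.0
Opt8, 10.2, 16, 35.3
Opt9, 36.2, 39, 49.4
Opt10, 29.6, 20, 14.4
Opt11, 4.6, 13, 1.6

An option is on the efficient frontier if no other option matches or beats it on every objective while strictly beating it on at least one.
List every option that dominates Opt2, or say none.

none

Opt1: worse on storage (23 vs 24).
Opt3: worse on write latency (95.8 vs 39.3).
Opt4: worse on write latency (40.6 vs 39.3).
Opt5: worse on storage (10 vs 24).
Opt6: worse on write latency (80.6 vs 39.3).
Opt7: worse on write latency (59.4 vs 39.3).
Opt8: worse on storage (16 vs 24).
Opt9: worse on read latency (49.4 vs 33.6).
Opt10: worse on storage (20 vs 24).
Opt11: worse on storage (13 vs 24).
No option dominates Opt2.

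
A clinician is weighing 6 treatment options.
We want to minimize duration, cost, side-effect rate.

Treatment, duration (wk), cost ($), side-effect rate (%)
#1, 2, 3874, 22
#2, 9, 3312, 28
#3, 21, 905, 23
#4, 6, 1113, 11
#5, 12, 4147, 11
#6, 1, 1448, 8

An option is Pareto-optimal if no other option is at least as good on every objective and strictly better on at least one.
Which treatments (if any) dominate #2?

#4: duration 6≤9, cost 1113≤3312, side-effect rate 11≤28 — dominates #2.
#6: duration 1≤9, cost 1448≤3312, side-effect rate 8≤28 — dominates #2.
Others (#1, #3, #5) are each worse than #2 on at least one objective.

#4, #6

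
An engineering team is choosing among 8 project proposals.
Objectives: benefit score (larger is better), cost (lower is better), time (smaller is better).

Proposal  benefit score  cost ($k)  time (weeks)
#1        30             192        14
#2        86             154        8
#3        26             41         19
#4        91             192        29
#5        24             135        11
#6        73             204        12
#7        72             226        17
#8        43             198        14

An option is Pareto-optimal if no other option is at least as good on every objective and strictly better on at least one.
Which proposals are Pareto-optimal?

#1: dominated by #2 (benefit score 86≥30, cost 154≤192, time 8≤14).
#2: not dominated (best time).
#3: not dominated (best cost).
#4: not dominated (best benefit score).
#5: not dominated.
#6: dominated by #2 (benefit score 86≥73, cost 154≤204, time 8≤12).
#7: dominated by #2 (benefit score 86≥72, cost 154≤226, time 8≤17).
#8: dominated by #2 (benefit score 86≥43, cost 154≤198, time 8≤14).

#2, #3, #4, #5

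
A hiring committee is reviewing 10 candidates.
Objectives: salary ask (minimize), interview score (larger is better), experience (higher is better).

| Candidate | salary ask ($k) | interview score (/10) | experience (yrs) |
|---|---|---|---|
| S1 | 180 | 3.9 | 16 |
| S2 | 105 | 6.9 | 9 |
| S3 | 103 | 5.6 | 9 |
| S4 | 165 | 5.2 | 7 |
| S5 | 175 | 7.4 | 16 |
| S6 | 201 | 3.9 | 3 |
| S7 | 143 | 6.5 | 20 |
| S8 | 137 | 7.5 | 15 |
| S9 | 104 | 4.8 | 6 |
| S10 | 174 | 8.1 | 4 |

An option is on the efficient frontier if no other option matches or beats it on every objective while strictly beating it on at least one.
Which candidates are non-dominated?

S2, S3, S5, S7, S8, S10

S1: dominated by S5 (salary ask 175≤180, interview score 7.4≥3.9, experience 16≥16).
S2: not dominated.
S3: not dominated (best salary ask).
S4: dominated by S2 (salary ask 105≤165, interview score 6.9≥5.2, experience 9≥7).
S5: not dominated.
S6: dominated by S1 (salary ask 180≤201, interview score 3.9≥3.9, experience 16≥3).
S7: not dominated (best experience).
S8: not dominated.
S9: dominated by S3 (salary ask 103≤104, interview score 5.6≥4.8, experience 9≥6).
S10: not dominated (best interview score).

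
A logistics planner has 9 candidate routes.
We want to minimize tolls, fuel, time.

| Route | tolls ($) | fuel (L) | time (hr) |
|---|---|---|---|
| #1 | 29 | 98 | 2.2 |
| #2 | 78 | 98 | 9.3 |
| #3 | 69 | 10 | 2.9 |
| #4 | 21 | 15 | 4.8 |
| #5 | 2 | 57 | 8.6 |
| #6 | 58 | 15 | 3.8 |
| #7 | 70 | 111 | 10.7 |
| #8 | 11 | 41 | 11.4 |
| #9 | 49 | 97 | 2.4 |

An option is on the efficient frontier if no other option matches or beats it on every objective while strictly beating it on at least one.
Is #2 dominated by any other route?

#1 vs #2: tolls 29≤78, fuel 98≤98, time 2.2≤9.3 — #1 is at least as good on every objective and strictly better on at least one, so #1 dominates #2.

Yes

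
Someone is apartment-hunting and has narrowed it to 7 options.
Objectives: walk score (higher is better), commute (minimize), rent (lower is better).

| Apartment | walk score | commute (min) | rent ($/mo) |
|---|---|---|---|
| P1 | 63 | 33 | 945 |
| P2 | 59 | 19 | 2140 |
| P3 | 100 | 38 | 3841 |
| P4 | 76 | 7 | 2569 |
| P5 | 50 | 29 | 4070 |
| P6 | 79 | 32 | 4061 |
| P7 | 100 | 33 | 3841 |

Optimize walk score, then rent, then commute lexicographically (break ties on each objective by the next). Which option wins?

First maximize walk score: best is 100, kept {P3, P7}.
Then minimize rent: best is 3841, kept {P3, P7}.
Then minimize commute: best is 33, kept {P7}.

P7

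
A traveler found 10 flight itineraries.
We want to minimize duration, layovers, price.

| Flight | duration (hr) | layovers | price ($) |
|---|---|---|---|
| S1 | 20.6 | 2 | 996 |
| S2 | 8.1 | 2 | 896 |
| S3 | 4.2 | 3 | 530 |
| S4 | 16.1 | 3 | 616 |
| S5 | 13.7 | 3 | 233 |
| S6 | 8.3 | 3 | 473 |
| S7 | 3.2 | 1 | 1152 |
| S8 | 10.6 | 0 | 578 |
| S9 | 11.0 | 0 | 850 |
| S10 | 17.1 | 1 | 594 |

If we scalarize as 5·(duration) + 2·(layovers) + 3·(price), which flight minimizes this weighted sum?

S5

S1: 5·20.6 + 2·2 + 3·996 = 3095.0
S2: 5·8.1 + 2·2 + 3·896 = 2732.5
S3: 5·4.2 + 2·3 + 3·530 = 1617.0
S4: 5·16.1 + 2·3 + 3·616 = 1934.5
S5: 5·13.7 + 2·3 + 3·233 = 773.5
S6: 5·8.3 + 2·3 + 3·473 = 1466.5
S7: 5·3.2 + 2·1 + 3·1152 = 3474.0
S8: 5·10.6 + 2·0 + 3·578 = 1787.0
S9: 5·11.0 + 2·0 + 3·850 = 2605.0
S10: 5·17.1 + 2·1 + 3·594 = 1869.5
Lowest: S5 at 773.5.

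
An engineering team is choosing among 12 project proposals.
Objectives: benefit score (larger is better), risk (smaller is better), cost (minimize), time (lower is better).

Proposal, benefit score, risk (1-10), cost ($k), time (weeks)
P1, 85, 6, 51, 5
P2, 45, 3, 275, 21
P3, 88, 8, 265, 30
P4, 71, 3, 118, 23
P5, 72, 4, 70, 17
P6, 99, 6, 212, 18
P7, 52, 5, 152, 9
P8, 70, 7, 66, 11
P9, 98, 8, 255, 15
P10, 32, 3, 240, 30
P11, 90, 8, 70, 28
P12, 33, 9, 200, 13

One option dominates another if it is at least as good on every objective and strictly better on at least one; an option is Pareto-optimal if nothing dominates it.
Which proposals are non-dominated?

P1: not dominated (best cost).
P2: not dominated.
P3: dominated by P6 (benefit score 99≥88, risk 6≤8, cost 212≤265, time 18≤30).
P4: not dominated.
P5: not dominated.
P6: not dominated (best benefit score).
P7: not dominated.
P8: dominated by P1 (benefit score 85≥70, risk 6≤7, cost 51≤66, time 5≤11).
P9: not dominated.
P10: dominated by P4 (benefit score 71≥32, risk 3≤3, cost 118≤240, time 23≤30).
P11: not dominated.
P12: dominated by P1 (benefit score 85≥33, risk 6≤9, cost 51≤200, time 5≤13).

P1, P2, P4, P5, P6, P7, P9, P11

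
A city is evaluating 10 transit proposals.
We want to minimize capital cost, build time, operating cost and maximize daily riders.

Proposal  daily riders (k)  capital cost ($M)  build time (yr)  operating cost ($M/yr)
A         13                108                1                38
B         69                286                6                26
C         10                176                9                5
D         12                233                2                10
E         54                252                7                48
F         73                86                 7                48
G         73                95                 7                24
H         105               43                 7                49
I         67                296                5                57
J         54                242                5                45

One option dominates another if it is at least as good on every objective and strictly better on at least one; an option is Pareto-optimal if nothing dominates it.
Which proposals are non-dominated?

A, B, C, D, F, G, H, I, J

A: not dominated (best build time).
B: not dominated.
C: not dominated (best operating cost).
D: not dominated.
E: dominated by F (daily riders 73≥54, capital cost 86≤252, build time 7≤7, operating cost 48≤48).
F: not dominated.
G: not dominated.
H: not dominated (best daily riders).
I: not dominated.
J: not dominated.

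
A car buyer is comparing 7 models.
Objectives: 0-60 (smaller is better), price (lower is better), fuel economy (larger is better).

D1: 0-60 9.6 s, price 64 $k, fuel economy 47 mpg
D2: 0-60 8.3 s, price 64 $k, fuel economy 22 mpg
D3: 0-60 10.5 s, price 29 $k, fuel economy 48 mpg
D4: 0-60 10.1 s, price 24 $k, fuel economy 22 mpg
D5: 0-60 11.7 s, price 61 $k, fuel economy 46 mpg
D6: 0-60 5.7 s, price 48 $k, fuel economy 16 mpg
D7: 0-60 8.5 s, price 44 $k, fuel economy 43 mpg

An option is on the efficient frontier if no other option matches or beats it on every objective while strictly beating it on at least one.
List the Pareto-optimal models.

D1, D2, D3, D4, D6, D7

D1: not dominated.
D2: not dominated.
D3: not dominated (best fuel economy).
D4: not dominated (best price).
D5: dominated by D3 (0-60 10.5≤11.7, price 29≤61, fuel economy 48≥46).
D6: not dominated (best 0-60).
D7: not dominated.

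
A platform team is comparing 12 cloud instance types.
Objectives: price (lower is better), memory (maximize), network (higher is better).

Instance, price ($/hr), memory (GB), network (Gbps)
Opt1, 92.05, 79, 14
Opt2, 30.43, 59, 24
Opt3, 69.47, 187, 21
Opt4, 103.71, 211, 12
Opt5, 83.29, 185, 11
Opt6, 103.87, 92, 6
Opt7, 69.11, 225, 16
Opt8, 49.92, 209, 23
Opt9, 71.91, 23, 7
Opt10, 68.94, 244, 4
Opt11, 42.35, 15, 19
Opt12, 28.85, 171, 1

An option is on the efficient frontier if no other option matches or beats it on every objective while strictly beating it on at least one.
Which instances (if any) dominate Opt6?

Opt3: price 69.47≤103.87, memory 187≥92, network 21≥6 — dominates Opt6.
Opt4: price 103.71≤103.87, memory 211≥92, network 12≥6 — dominates Opt6.
Opt5: price 83.29≤103.87, memory 185≥92, network 11≥6 — dominates Opt6.
Opt7: price 69.11≤103.87, memory 225≥92, network 16≥6 — dominates Opt6.
Opt8: price 49.92≤103.87, memory 209≥92, network 23≥6 — dominates Opt6.
Others (Opt1, Opt2, Opt9, Opt10, Opt11, Opt12) are each worse than Opt6 on at least one objective.

Opt3, Opt4, Opt5, Opt7, Opt8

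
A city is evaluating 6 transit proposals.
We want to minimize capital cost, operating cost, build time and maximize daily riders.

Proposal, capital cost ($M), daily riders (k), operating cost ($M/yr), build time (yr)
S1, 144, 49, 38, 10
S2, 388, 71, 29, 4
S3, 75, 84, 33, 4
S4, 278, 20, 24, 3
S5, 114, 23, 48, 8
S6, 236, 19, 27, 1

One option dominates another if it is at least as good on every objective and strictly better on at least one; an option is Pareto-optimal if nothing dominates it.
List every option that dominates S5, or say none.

S3

S3: capital cost 75≤114, daily riders 84≥23, operating cost 33≤48, build time 4≤8 — dominates S5.
Others (S1, S2, S4, S6) are each worse than S5 on at least one objective.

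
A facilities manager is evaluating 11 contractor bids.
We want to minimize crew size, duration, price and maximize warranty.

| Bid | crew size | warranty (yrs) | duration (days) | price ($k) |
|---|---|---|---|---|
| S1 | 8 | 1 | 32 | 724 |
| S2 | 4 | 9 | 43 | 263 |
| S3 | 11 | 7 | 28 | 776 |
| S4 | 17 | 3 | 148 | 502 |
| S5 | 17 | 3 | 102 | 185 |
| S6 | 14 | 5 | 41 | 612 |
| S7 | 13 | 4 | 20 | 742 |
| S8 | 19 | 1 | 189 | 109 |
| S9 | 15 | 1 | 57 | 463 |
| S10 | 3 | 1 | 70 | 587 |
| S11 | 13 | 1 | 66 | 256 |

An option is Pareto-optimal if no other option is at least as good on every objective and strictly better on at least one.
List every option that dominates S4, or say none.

S2, S5

S2: crew size 4≤17, warranty 9≥3, duration 43≤148, price 263≤502 — dominates S4.
S5: crew size 17≤17, warranty 3≥3, duration 102≤148, price 185≤502 — dominates S4.
Others (S1, S3, S6, S7, S8, S9, S10, S11) are each worse than S4 on at least one objective.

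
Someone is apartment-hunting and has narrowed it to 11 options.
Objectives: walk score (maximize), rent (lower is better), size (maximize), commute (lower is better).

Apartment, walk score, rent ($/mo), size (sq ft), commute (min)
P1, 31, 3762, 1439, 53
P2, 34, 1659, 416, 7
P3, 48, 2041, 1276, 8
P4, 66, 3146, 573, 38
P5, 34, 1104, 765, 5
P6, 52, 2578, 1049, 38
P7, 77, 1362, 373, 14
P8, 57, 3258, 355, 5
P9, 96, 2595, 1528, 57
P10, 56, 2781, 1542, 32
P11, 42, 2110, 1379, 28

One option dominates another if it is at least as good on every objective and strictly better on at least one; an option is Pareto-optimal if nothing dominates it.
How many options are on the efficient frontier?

9

P1: dominated by P10 (walk score 56≥31, rent 2781≤3762, size 1542≥1439, commute 32≤53).
P2: dominated by P5 (walk score 34≥34, rent 1104≤1659, size 765≥416, commute 5≤7).
P3: not dominated.
P4: not dominated.
P5: not dominated (best rent).
P6: not dominated.
P7: not dominated.
P8: not dominated.
P9: not dominated (best walk score).
P10: not dominated (best size).
P11: not dominated.
Pareto-optimal: P3, P4, P5, P6, P7, P8, P9, P10, P11 → 9.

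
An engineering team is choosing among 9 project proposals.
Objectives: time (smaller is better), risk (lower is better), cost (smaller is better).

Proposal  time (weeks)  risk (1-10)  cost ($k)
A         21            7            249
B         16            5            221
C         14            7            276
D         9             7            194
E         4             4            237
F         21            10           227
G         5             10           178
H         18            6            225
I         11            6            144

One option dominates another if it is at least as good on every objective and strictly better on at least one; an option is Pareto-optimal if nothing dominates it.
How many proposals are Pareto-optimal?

5

A: dominated by B (time 16≤21, risk 5≤7, cost 221≤249).
B: not dominated.
C: dominated by D (time 9≤14, risk 7≤7, cost 194≤276).
D: not dominated.
E: not dominated (best time).
F: dominated by B (time 16≤21, risk 5≤10, cost 221≤227).
G: not dominated.
H: dominated by B (time 16≤18, risk 5≤6, cost 221≤225).
I: not dominated (best cost).
Pareto-optimal: B, D, E, G, I → 5.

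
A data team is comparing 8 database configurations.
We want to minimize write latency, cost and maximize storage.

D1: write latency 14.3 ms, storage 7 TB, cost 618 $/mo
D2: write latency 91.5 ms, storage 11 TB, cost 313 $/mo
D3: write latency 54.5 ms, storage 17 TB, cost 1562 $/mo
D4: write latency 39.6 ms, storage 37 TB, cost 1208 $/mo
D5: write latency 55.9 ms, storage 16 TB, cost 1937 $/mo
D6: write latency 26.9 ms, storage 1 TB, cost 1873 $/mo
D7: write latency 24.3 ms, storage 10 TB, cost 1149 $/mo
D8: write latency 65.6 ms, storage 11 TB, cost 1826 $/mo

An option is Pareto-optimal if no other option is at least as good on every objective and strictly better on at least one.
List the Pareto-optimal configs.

D1, D2, D4, D7

D1: not dominated (best write latency).
D2: not dominated (best cost).
D3: dominated by D4 (write latency 39.6≤54.5, storage 37≥17, cost 1208≤1562).
D4: not dominated (best storage).
D5: dominated by D3 (write latency 54.5≤55.9, storage 17≥16, cost 1562≤1937).
D6: dominated by D1 (write latency 14.3≤26.9, storage 7≥1, cost 618≤1873).
D7: not dominated.
D8: dominated by D3 (write latency 54.5≤65.6, storage 17≥11, cost 1562≤1826).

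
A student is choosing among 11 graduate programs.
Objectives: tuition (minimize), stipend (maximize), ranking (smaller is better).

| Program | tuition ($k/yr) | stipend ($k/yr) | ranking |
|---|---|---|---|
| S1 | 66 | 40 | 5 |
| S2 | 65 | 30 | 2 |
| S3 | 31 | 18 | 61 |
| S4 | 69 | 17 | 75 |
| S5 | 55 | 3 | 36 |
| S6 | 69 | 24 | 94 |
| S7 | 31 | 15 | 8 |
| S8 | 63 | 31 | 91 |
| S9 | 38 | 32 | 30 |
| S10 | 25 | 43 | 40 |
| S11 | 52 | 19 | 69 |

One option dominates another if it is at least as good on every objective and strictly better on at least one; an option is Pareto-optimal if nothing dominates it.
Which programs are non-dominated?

S1: not dominated.
S2: not dominated (best ranking).
S3: dominated by S10 (tuition 25≤31, stipend 43≥18, ranking 40≤61).
S4: dominated by S1 (tuition 66≤69, stipend 40≥17, ranking 5≤75).
S5: dominated by S7 (tuition 31≤55, stipend 15≥3, ranking 8≤36).
S6: dominated by S1 (tuition 66≤69, stipend 40≥24, ranking 5≤94).
S7: not dominated.
S8: dominated by S9 (tuition 38≤63, stipend 32≥31, ranking 30≤91).
S9: not dominated.
S10: not dominated (best tuition).
S11: dominated by S9 (tuition 38≤52, stipend 32≥19, ranking 30≤69).

S1, S2, S7, S9, S10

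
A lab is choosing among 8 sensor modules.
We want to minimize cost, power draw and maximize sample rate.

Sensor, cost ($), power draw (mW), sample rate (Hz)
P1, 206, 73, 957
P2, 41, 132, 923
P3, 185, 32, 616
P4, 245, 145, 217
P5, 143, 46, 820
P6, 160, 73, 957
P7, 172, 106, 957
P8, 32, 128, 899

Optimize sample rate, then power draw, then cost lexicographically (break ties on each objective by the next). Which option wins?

P6

First maximize sample rate: best is 957, kept {P1, P6, P7}.
Then minimize power draw: best is 73, kept {P1, P6}.
Then minimize cost: best is 160, kept {P6}.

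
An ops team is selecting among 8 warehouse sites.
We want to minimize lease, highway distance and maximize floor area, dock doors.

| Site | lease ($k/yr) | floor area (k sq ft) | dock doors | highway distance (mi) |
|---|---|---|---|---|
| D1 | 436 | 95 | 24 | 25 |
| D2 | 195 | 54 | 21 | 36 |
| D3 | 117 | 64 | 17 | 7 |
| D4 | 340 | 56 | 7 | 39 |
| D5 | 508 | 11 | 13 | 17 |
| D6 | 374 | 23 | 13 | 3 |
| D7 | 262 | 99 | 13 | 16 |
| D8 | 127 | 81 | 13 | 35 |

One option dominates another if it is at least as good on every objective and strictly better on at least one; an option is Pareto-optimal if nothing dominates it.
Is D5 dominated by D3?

Yes

D3 vs D5: lease 117≤508, floor area 64≥11, dock doors 17≥13, highway distance 7≤17 — D3 is at least as good on every objective with at least one strict improvement.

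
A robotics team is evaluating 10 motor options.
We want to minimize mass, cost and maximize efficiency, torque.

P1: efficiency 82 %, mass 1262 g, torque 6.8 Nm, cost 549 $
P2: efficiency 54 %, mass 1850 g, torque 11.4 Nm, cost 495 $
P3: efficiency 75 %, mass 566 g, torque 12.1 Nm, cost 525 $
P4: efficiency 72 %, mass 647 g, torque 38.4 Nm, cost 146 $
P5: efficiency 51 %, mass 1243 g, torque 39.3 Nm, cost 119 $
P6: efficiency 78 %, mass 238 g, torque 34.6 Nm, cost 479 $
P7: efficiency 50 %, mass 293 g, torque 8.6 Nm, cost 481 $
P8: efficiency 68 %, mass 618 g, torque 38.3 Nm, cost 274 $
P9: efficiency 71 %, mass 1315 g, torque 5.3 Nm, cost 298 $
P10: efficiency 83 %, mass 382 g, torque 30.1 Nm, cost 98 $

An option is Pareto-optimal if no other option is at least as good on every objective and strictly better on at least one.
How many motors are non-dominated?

P1: dominated by P10 (efficiency 83≥82, mass 382≤1262, torque 30.1≥6.8, cost 98≤549).
P2: dominated by P4 (efficiency 72≥54, mass 647≤1850, torque 38.4≥11.4, cost 146≤495).
P3: dominated by P6 (efficiency 78≥75, mass 238≤566, torque 34.6≥12.1, cost 479≤525).
P4: not dominated.
P5: not dominated (best torque).
P6: not dominated (best mass).
P7: dominated by P6 (efficiency 78≥50, mass 238≤293, torque 34.6≥8.6, cost 479≤481).
P8: not dominated.
P9: dominated by P4 (efficiency 72≥71, mass 647≤1315, torque 38.4≥5.3, cost 146≤298).
P10: not dominated (best efficiency).
Pareto-optimal: P4, P5, P6, P8, P10 → 5.

5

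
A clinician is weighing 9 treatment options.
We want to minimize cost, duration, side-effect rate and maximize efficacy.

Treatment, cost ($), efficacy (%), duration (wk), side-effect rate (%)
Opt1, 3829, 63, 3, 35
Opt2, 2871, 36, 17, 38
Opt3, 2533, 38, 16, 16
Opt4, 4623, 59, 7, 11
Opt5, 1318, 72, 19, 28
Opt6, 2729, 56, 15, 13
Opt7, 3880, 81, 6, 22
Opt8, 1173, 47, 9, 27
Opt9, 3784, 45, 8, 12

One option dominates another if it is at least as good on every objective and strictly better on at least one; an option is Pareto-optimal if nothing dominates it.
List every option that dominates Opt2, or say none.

Opt3, Opt6, Opt8

Opt3: cost 2533≤2871, efficacy 38≥36, duration 16≤17, side-effect rate 16≤38 — dominates Opt2.
Opt6: cost 2729≤2871, efficacy 56≥36, duration 15≤17, side-effect rate 13≤38 — dominates Opt2.
Opt8: cost 1173≤2871, efficacy 47≥36, duration 9≤17, side-effect rate 27≤38 — dominates Opt2.
Others (Opt1, Opt4, Opt5, Opt7, Opt9) are each worse than Opt2 on at least one objective.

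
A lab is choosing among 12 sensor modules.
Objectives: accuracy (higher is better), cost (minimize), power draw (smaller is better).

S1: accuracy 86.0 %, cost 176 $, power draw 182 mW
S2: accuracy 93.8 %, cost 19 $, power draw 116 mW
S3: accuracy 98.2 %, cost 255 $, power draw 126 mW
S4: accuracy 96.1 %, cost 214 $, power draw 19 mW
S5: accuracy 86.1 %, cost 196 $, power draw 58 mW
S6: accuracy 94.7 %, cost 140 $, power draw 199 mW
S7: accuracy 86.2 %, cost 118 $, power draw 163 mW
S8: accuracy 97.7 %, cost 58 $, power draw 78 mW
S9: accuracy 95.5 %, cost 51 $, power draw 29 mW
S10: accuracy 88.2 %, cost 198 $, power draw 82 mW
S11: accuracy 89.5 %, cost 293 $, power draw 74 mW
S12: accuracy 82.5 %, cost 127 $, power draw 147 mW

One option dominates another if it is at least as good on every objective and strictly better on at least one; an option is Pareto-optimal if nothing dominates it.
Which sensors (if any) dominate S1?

S2: accuracy 93.8≥86.0, cost 19≤176, power draw 116≤182 — dominates S1.
S7: accuracy 86.2≥86.0, cost 118≤176, power draw 163≤182 — dominates S1.
S8: accuracy 97.7≥86.0, cost 58≤176, power draw 78≤182 — dominates S1.
S9: accuracy 95.5≥86.0, cost 51≤176, power draw 29≤182 — dominates S1.
Others (S3, S4, S5, S6, S10, S11, S12) are each worse than S1 on at least one objective.

S2, S7, S8, S9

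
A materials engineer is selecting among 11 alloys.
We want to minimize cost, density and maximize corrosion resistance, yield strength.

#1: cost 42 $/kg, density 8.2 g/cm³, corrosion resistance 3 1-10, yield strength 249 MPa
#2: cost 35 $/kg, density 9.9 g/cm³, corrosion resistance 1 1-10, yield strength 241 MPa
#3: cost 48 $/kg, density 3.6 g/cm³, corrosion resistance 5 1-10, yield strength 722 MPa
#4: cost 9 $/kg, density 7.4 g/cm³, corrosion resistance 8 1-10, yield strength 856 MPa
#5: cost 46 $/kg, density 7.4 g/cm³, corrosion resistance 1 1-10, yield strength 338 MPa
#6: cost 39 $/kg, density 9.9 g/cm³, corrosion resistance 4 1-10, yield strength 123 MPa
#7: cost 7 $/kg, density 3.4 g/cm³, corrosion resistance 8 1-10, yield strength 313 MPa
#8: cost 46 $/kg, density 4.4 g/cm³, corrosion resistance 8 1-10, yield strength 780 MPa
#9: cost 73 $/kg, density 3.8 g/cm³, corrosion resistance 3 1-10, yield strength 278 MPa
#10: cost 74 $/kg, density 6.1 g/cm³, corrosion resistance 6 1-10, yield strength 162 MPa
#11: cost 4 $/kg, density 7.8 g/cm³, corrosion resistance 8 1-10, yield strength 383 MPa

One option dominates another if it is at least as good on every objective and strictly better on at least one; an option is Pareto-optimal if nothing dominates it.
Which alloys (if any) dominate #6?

#4: cost 9≤39, density 7.4≤9.9, corrosion resistance 8≥4, yield strength 856≥123 — dominates #6.
#7: cost 7≤39, density 3.4≤9.9, corrosion resistance 8≥4, yield strength 313≥123 — dominates #6.
#11: cost 4≤39, density 7.8≤9.9, corrosion resistance 8≥4, yield strength 383≥123 — dominates #6.
Others (#1, #2, #3, #5, #8, #9, #10) are each worse than #6 on at least one objective.

#4, #7, #11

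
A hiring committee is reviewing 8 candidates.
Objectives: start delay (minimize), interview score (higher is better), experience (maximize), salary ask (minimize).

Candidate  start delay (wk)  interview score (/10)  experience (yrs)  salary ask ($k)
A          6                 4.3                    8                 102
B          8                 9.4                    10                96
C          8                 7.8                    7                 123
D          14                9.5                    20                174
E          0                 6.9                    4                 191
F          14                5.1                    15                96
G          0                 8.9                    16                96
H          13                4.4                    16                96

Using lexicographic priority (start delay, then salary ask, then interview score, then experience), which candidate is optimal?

G

First minimize start delay: best is 0, kept {E, G}.
Then minimize salary ask: best is 96, kept {G}.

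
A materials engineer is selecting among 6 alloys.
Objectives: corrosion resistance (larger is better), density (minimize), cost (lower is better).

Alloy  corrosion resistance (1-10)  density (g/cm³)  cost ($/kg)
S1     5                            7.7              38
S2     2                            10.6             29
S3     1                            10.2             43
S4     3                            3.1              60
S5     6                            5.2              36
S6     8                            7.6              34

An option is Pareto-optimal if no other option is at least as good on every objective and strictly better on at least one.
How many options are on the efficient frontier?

4

S1: dominated by S5 (corrosion resistance 6≥5, density 5.2≤7.7, cost 36≤38).
S2: not dominated (best cost).
S3: dominated by S1 (corrosion resistance 5≥1, density 7.7≤10.2, cost 38≤43).
S4: not dominated (best density).
S5: not dominated.
S6: not dominated (best corrosion resistance).
Pareto-optimal: S2, S4, S5, S6 → 4.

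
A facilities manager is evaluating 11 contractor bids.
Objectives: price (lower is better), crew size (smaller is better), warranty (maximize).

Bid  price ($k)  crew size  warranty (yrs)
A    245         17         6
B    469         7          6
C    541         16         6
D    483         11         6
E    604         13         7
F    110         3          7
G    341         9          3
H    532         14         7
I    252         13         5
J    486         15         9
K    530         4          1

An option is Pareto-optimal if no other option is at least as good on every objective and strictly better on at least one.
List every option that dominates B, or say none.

F

F: price 110≤469, crew size 3≤7, warranty 7≥6 — dominates B.
Others (A, C, D, E, G, H, I, J, K) are each worse than B on at least one objective.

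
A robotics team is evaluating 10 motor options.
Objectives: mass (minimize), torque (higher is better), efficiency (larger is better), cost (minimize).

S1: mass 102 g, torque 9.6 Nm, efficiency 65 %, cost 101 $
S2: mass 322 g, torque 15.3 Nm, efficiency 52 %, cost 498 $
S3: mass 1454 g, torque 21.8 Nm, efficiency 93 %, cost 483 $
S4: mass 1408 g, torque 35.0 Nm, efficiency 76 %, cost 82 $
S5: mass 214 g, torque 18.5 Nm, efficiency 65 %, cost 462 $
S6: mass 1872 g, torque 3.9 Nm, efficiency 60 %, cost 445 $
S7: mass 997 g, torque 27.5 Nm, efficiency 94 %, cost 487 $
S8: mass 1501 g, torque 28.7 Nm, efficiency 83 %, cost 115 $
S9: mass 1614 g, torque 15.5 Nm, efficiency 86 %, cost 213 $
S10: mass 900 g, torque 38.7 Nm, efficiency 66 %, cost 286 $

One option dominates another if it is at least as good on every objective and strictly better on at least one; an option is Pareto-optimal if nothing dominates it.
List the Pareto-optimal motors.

S1, S3, S4, S5, S7, S8, S9, S10

S1: not dominated (best mass).
S2: dominated by S5 (mass 214≤322, torque 18.5≥15.3, efficiency 65≥52, cost 462≤498).
S3: not dominated.
S4: not dominated (best cost).
S5: not dominated.
S6: dominated by S1 (mass 102≤1872, torque 9.6≥3.9, efficiency 65≥60, cost 101≤445).
S7: not dominated (best efficiency).
S8: not dominated.
S9: not dominated.
S10: not dominated (best torque).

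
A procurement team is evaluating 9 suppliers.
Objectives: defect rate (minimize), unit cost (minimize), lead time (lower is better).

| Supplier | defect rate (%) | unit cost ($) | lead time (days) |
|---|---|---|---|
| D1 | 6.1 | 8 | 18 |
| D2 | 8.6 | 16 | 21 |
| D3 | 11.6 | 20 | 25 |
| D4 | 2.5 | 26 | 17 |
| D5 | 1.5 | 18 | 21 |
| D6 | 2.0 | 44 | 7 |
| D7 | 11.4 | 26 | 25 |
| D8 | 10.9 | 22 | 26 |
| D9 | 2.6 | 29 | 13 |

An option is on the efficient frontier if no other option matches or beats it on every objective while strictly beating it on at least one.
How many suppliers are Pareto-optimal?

5

D1: not dominated (best unit cost).
D2: dominated by D1 (defect rate 6.1≤8.6, unit cost 8≤16, lead time 18≤21).
D3: dominated by D1 (defect rate 6.1≤11.6, unit cost 8≤20, lead time 18≤25).
D4: not dominated.
D5: not dominated (best defect rate).
D6: not dominated (best lead time).
D7: dominated by D1 (defect rate 6.1≤11.4, unit cost 8≤26, lead time 18≤25).
D8: dominated by D1 (defect rate 6.1≤10.9, unit cost 8≤22, lead time 18≤26).
D9: not dominated.
Pareto-optimal: D1, D4, D5, D6, D9 → 5.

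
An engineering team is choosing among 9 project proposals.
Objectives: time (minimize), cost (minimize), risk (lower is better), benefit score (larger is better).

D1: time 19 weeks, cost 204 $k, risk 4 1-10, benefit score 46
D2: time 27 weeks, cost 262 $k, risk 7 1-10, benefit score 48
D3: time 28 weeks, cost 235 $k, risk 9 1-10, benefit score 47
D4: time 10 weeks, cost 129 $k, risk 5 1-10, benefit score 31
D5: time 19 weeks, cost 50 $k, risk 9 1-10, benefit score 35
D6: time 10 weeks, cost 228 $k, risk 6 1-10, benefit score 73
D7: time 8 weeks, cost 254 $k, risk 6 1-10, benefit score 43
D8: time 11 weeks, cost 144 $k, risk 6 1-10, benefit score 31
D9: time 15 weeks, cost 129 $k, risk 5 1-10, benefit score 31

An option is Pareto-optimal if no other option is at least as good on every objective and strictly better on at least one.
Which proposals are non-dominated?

D1: not dominated (best risk).
D2: dominated by D6 (time 10≤27, cost 228≤262, risk 6≤7, benefit score 73≥48).
D3: dominated by D6 (time 10≤28, cost 228≤235, risk 6≤9, benefit score 73≥47).
D4: not dominated.
D5: not dominated (best cost).
D6: not dominated (best benefit score).
D7: not dominated (best time).
D8: dominated by D4 (time 10≤11, cost 129≤144, risk 5≤6, benefit score 31≥31).
D9: dominated by D4 (time 10≤15, cost 129≤129, risk 5≤5, benefit score 31≥31).

D1, D4, D5, D6, D7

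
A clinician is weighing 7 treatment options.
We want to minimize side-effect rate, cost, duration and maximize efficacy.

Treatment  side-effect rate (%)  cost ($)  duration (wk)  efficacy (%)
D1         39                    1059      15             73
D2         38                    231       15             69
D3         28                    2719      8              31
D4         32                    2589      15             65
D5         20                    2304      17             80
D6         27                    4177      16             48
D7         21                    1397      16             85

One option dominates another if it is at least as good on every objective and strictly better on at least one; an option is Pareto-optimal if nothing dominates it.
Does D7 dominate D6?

D7 vs D6: side-effect rate 21≤27, cost 1397≤4177, duration 16≤16, efficacy 85≥48 — D7 is at least as good on every objective with at least one strict improvement.

Yes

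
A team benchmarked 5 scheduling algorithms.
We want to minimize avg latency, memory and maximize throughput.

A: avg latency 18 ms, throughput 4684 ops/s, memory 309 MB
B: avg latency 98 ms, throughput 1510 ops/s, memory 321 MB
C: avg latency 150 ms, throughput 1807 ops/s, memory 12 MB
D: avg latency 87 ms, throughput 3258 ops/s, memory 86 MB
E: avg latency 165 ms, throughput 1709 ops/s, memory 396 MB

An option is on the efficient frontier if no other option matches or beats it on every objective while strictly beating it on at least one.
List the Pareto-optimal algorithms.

A, C, D

A: not dominated (best avg latency).
B: dominated by A (avg latency 18≤98, throughput 4684≥1510, memory 309≤321).
C: not dominated (best memory).
D: not dominated.
E: dominated by A (avg latency 18≤165, throughput 4684≥1709, memory 309≤396).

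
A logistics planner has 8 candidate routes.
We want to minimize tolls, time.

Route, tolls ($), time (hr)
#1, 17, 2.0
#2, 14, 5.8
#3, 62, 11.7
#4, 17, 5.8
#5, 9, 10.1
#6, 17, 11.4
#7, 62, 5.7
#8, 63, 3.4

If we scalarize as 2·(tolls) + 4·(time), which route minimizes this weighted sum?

#1: 2·17 + 4·2.0 = 42.0
#2: 2·14 + 4·5.8 = 51.2
#3: 2·62 + 4·11.7 = 170.8
#4: 2·17 + 4·5.8 = 57.2
#5: 2·9 + 4·10.1 = 58.4
#6: 2·17 + 4·11.4 = 79.6
#7: 2·62 + 4·5.7 = 146.8
#8: 2·63 + 4·3.4 = 139.6
Lowest: #1 at 42.0.

#1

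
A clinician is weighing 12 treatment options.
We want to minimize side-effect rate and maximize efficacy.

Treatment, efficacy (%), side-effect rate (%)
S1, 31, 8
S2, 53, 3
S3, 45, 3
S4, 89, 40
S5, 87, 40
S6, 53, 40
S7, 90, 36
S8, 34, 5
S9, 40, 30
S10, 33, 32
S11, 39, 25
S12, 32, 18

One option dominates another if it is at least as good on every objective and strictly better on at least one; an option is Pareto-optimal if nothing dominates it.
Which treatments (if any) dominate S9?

S2, S3

S2: efficacy 53≥40, side-effect rate 3≤30 — dominates S9.
S3: efficacy 45≥40, side-effect rate 3≤30 — dominates S9.
Others (S1, S4, S5, S6, S7, S8, S10, S11, S12) are each worse than S9 on at least one objective.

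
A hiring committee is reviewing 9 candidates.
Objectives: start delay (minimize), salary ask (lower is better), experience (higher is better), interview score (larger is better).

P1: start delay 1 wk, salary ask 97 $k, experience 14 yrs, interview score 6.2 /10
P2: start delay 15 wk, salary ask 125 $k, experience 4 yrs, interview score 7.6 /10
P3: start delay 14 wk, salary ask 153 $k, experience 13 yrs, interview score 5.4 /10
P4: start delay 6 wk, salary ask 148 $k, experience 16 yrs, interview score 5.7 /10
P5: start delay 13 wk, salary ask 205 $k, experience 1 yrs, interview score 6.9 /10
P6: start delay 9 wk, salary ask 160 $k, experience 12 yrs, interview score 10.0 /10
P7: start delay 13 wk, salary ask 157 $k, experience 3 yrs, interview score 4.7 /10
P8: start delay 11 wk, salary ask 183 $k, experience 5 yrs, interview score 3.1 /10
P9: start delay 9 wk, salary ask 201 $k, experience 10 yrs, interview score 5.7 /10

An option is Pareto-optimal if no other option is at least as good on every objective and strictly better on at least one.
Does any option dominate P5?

P6 vs P5: start delay 9≤13, salary ask 160≤205, experience 12≥1, interview score 10.0≥6.9 — P6 is at least as good on every objective and strictly better on at least one, so P6 dominates P5.

Yes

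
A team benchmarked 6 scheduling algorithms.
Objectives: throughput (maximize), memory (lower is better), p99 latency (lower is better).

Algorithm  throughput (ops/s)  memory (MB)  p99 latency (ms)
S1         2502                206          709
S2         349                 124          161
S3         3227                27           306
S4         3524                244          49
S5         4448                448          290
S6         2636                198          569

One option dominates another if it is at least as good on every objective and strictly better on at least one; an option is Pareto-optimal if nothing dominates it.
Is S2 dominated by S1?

No

S1 vs S2: S1 is worse on memory (206 vs 124), so it does not dominate S2.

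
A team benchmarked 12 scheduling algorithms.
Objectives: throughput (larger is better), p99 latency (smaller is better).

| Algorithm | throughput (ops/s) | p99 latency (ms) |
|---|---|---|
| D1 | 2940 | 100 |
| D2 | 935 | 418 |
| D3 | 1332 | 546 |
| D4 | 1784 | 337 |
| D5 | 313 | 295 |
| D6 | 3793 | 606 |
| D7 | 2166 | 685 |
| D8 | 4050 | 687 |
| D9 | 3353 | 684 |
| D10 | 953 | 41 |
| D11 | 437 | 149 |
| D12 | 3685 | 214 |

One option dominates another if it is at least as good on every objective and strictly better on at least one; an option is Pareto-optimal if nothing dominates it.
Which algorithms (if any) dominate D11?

D1: throughput 2940≥437, p99 latency 100≤149 — dominates D11.
D10: throughput 953≥437, p99 latency 41≤149 — dominates D11.
Others (D2, D3, D4, D5, D6, D7, D8, D9, D12) are each worse than D11 on at least one objective.

D1, D10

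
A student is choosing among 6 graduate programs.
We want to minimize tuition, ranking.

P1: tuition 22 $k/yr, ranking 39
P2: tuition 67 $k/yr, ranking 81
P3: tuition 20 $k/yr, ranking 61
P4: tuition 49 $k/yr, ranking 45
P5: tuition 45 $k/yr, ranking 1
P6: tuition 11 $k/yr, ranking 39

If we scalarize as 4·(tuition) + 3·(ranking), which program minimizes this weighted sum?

P6

P1: 4·22 + 3·39 = 205
P2: 4·67 + 3·81 = 511
P3: 4·20 + 3·61 = 263
P4: 4·49 + 3·45 = 331
P5: 4·45 + 3·1 = 183
P6: 4·11 + 3·39 = 161
Lowest: P6 at 161.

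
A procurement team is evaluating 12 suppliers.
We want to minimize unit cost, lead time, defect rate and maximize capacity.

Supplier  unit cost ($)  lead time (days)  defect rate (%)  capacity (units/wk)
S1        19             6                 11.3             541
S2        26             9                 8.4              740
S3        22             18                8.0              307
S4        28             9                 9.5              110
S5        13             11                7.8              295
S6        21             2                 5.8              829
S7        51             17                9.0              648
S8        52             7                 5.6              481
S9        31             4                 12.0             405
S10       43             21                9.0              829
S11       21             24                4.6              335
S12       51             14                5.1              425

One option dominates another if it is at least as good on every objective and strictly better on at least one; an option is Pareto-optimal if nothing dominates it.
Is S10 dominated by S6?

Yes

S6 vs S10: unit cost 21≤43, lead time 2≤21, defect rate 5.8≤9.0, capacity 829≥829 — S6 is at least as good on every objective with at least one strict improvement.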